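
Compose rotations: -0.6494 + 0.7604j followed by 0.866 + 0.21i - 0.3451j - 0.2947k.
-0.3 + 0.0877i + 0.8826j + 0.3511k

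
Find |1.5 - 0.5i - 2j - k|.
2.739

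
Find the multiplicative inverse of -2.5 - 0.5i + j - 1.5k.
-0.2564 + 0.0513i - 0.1026j + 0.1538k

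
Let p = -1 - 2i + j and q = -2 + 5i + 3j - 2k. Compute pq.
9 - 3i - 9j - 9k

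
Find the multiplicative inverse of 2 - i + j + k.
0.2857 + 0.1429i - 0.1429j - 0.1429k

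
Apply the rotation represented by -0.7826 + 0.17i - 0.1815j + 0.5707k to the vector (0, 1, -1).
(0.353, 0.232, -1.35)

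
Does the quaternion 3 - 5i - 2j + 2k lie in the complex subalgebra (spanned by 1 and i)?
No. The quaternion 3 - 5i - 2j + 2k has j-coefficient y = -2 and k-coefficient z = 2, not both zero, so it does not lie in the complex subalgebra spanned by 1 and i.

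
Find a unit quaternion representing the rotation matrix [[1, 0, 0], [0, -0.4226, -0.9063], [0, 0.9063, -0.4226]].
0.5373 + 0.8434i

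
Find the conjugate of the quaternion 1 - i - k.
1 + i + k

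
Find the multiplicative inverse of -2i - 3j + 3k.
0.0909i + 0.1364j - 0.1364k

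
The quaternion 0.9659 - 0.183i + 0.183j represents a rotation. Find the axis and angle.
axis = (-√2/2, √2/2, 0), θ = π/6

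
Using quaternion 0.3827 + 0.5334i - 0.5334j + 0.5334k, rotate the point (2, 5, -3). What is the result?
(-5.645, 1.92, 1.565)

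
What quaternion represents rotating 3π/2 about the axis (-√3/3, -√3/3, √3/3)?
-0.7071 - 0.4082i - 0.4082j + 0.4082k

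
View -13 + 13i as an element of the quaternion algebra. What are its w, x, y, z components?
-13 + 13i + 0j + 0k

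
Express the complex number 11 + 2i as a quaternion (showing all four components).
11 + 2i + 0j + 0k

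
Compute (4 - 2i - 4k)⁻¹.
0.1111 + 0.0556i + 0.1111k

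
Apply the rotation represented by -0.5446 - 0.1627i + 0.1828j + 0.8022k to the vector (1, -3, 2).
(-3.717, 0.319, 0.287)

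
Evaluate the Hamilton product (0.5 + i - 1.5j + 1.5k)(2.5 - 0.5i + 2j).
4.75 - 0.75i - 3.5j + 5k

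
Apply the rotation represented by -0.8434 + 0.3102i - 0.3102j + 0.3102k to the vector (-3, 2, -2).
(-2.615, 2.716, -1.669)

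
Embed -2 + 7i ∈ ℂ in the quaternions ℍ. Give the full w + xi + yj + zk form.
-2 + 7i + 0j + 0k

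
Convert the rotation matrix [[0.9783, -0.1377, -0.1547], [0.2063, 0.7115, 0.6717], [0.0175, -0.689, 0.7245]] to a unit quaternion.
0.9239 - 0.3682i - 0.0466j + 0.0931k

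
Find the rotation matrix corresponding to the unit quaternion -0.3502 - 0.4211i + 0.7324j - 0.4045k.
[[-0.4001, -0.9001, -0.1723], [-0.3335, 0.3181, -0.8875], [0.8536, -0.2976, -0.4275]]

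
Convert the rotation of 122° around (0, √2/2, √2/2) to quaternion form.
0.4848 + 0.6184j + 0.6184k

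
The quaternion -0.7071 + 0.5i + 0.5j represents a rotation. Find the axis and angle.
axis = (√2/2, √2/2, 0), θ = 3π/2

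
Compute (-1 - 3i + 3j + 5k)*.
-1 + 3i - 3j - 5k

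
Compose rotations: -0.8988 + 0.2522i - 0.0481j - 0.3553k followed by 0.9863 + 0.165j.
-0.8785 + 0.1901i - 0.1957j - 0.392k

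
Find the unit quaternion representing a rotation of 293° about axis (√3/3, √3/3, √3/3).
-0.8339 + 0.3187i + 0.3187j + 0.3187k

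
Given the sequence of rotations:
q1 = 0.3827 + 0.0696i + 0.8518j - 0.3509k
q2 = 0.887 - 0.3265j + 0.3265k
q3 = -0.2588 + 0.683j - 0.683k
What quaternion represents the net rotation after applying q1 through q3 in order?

q2 · q1 = 0.7321 - 0.1018i + 0.6533j - 0.1636k
q3 · q2 · q1 = -0.7474 + 0.3608i + 0.4005j - 0.3882k
-0.7474 + 0.3608i + 0.4005j - 0.3882k


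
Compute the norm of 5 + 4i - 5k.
√66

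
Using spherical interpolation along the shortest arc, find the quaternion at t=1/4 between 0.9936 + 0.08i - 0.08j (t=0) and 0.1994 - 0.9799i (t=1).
0.9577 - 0.2788i - 0.0714j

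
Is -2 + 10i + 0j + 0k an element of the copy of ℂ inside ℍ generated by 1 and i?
Yes. The quaternion -2 + 10i has j- and k-coefficients y = z = 0, so it lies in the complex subalgebra spanned by 1 and i.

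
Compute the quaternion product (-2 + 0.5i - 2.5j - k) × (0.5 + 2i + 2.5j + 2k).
6.25 - 6.25i - 9.25j + 1.75k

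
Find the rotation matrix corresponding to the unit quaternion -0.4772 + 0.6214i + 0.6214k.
[[0.2277, 0.5931, 0.7723], [-0.5931, -0.5446, 0.5931], [0.7723, -0.5931, 0.2277]]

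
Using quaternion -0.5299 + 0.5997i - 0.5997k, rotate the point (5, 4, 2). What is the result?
(-2.577, 2.695, -5.577)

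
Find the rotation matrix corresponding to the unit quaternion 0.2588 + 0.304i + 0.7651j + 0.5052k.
[[-0.6812, 0.2037, 0.7032], [0.7267, 0.3047, 0.6157], [-0.0889, 0.9304, -0.3556]]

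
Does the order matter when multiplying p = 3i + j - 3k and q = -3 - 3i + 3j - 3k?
Yes: pq = -3 - 3i + 15j + 21k ≠ -3 - 15i - 21j - 3k = qp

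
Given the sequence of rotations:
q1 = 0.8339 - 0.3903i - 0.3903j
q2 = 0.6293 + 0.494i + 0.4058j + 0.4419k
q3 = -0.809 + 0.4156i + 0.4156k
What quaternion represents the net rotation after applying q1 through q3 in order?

q2 · q1 = 0.876 + 0.3388i - 0.0797j + 0.3341k
q3 · q2 · q1 = -0.9883 + 0.1231i + 0.0664j + 0.0607k
-0.9883 + 0.1231i + 0.0664j + 0.0607k


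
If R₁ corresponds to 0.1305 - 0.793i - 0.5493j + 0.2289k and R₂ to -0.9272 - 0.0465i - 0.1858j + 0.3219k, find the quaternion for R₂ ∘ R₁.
-0.3336 + 0.8635i + 0.2404j - 0.292k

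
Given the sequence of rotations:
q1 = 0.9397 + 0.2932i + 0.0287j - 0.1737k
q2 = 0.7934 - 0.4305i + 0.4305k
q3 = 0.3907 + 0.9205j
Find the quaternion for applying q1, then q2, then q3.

q2 · q1 = 0.9466 - 0.1843i + 0.0742j + 0.2544k
q3 · q2 · q1 = 0.3015 + 0.1622i + 0.9003j + 0.269k
0.3015 + 0.1622i + 0.9003j + 0.269k


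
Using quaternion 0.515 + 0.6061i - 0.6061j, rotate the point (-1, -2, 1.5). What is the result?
(0.268, -0.732, -2.577)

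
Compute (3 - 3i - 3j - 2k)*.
3 + 3i + 3j + 2k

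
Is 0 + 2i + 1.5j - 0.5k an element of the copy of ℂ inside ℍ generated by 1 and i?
No. The quaternion 2i + 1.5j - 0.5k has j-coefficient y = 1.5 and k-coefficient z = -0.5, not both zero, so it does not lie in the complex subalgebra spanned by 1 and i.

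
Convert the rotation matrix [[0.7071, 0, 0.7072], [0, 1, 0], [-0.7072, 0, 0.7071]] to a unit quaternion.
0.9239 + 0.3827j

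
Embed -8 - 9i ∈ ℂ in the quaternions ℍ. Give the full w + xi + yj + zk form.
-8 - 9i + 0j + 0k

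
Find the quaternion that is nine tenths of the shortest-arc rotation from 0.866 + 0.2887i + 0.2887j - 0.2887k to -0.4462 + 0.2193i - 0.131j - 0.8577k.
0.5606 - 0.1712i + 0.1696j + 0.7922k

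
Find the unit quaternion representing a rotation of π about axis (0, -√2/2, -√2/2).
-0.7071j - 0.7071k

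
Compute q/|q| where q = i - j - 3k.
0.3015i - 0.3015j - 0.9045k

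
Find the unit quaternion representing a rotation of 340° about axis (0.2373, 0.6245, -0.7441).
-0.9848 + 0.0412i + 0.1084j - 0.1292k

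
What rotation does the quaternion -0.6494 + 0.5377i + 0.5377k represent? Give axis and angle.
axis = (√2/2, 0, √2/2), θ = 261°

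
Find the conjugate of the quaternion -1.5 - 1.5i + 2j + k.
-1.5 + 1.5i - 2j - k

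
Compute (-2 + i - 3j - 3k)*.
-2 - i + 3j + 3k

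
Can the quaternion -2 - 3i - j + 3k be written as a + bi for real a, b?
No. The quaternion -2 - 3i - j + 3k has j-coefficient y = -1 and k-coefficient z = 3, not both zero, so it does not lie in the complex subalgebra spanned by 1 and i.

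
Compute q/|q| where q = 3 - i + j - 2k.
0.7746 - 0.2582i + 0.2582j - 0.5164k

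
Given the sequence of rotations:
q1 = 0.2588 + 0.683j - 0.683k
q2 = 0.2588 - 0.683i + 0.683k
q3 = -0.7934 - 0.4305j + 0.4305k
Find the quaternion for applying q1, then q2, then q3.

q2 · q1 = 0.5335 - 0.6432i - 0.2897j - 0.4665k
q3 · q2 · q1 = -0.3472 + 0.8359i - 0.2767j + 0.3229k
-0.3472 + 0.8359i - 0.2767j + 0.3229k


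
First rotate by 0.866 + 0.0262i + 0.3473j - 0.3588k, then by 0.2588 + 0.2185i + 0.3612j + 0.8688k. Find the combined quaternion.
0.4047 - 0.2353i + 0.5038j + 0.7259k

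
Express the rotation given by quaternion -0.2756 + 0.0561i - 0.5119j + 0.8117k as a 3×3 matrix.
[[-0.8418, 0.39, 0.3732], [-0.5048, -0.324, -0.8001], [-0.1911, -0.8619, 0.4696]]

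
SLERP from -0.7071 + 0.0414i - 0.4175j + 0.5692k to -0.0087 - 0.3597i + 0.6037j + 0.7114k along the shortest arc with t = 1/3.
-0.5856 - 0.1323i - 0.0642j + 0.7972k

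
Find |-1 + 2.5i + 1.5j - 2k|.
3.674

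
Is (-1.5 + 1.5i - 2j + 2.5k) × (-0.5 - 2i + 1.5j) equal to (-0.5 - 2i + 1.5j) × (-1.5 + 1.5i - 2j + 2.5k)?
No: pq = 6.75 - 1.5i - 6.25j - 3k ≠ 6.75 + 6i + 3.75j + 0.5k = qp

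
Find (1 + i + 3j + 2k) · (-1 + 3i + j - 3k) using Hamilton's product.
-1 - 9i + 7j - 13k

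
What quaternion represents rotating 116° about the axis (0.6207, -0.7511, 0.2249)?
0.5299 + 0.5264i - 0.637j + 0.1907k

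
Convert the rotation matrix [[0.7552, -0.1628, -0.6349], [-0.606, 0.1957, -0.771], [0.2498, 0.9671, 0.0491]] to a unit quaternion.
0.7071 + 0.6145i - 0.3128j - 0.1567k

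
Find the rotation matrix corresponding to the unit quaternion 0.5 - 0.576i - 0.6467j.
[[0.1636, 0.745, -0.6467], [0.745, 0.3364, 0.576], [0.6467, -0.576, -0.5]]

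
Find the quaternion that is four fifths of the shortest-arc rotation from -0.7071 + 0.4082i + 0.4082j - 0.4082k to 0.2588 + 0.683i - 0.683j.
-0.4327 - 0.5084i + 0.7358j - 0.1137k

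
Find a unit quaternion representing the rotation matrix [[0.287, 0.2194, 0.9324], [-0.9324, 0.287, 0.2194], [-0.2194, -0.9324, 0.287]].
0.6821 - 0.4222i + 0.4222j - 0.4222k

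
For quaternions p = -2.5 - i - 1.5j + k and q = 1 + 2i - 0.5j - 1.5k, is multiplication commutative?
No: pq = 0.25 - 3.25i + 0.25j + 8.25k ≠ 0.25 - 8.75i - 0.75j + 1.25k = qp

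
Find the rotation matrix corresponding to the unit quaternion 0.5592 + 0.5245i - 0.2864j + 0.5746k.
[[0.1756, -0.9431, 0.2824], [0.3422, -0.2105, -0.9157], [0.9231, 0.2575, 0.2857]]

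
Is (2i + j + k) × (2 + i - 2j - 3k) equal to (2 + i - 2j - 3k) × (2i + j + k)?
No: pq = 3 + 3i + 9j - 3k ≠ 3 + 5i - 5j + 7k = qp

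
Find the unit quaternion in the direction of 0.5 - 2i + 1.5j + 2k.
0.1543 - 0.6172i + 0.4629j + 0.6172k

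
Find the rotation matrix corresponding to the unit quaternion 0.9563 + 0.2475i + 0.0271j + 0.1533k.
[[0.9515, -0.2798, 0.1277], [0.3066, 0.8305, -0.4651], [0.0241, 0.4817, 0.876]]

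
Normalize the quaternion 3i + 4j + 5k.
0.4243i + 0.5657j + 0.7071k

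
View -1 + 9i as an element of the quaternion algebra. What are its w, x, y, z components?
-1 + 9i + 0j + 0k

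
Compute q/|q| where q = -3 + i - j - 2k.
-0.7746 + 0.2582i - 0.2582j - 0.5164k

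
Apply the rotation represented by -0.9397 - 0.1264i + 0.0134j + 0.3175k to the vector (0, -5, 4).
(-3.388, -4.748, 2.64)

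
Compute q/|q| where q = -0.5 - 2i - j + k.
-0.2 - 0.8i - 0.4j + 0.4k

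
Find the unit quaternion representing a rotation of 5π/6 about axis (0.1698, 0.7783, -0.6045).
0.2588 + 0.164i + 0.7518j - 0.5839k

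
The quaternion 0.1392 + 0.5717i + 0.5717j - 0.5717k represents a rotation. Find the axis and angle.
axis = (√3/3, √3/3, -√3/3), θ = 164°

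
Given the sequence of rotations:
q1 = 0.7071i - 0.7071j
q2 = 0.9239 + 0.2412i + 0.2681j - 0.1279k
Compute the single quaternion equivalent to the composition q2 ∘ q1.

q2 · q1 = 0.019 + 0.5629i - 0.7437j - 0.3601k
0.019 + 0.5629i - 0.7437j - 0.3601k


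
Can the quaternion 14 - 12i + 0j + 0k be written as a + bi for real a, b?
Yes. The quaternion 14 - 12i has j- and k-coefficients y = z = 0, so it lies in the complex subalgebra spanned by 1 and i.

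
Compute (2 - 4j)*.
2 + 4j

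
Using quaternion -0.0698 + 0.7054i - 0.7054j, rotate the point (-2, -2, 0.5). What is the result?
(2.03, 2.03, -0.101)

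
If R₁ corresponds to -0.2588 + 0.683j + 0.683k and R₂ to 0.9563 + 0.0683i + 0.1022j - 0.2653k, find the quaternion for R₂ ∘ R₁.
-0.1361 + 0.2333i + 0.5801j + 0.7685k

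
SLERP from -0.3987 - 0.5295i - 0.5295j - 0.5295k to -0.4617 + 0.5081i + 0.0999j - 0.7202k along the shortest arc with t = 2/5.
-0.534 - 0.1249i - 0.3376j - 0.765k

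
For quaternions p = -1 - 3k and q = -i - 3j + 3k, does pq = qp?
No: pq = 9 - 8i + 6j - 3k ≠ 9 + 10i - 3k = qp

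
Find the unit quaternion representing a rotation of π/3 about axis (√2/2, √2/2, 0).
0.866 + 0.3536i + 0.3536j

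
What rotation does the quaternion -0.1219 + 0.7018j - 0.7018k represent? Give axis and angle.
axis = (0, √2/2, -√2/2), θ = 194°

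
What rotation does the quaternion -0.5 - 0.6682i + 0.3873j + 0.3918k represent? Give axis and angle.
axis = (-0.7716, 0.4472, 0.4524), θ = 4π/3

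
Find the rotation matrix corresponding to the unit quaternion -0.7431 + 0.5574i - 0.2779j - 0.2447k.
[[0.7258, -0.6735, 0.1402], [0.0539, 0.2589, 0.9644], [-0.6858, -0.6924, 0.2242]]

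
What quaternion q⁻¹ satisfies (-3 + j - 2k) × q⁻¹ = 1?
-0.2143 - 0.0714j + 0.1429k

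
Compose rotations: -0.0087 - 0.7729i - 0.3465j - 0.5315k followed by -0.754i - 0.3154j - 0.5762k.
-0.9983 - 0.0255i + 0.0473j + 0.0225k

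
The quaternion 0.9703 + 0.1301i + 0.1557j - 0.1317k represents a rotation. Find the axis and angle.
axis = (0.5378, 0.6437, -0.5445), θ = 28°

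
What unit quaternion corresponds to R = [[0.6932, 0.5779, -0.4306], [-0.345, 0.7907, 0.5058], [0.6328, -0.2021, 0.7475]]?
0.8988 - 0.1969i - 0.2958j - 0.2567k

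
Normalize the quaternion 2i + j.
0.8944i + 0.4472j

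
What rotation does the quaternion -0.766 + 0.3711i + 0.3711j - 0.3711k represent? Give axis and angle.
axis = (√3/3, √3/3, -√3/3), θ = 280°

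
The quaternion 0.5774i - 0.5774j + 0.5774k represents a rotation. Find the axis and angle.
axis = (√3/3, -√3/3, √3/3), θ = π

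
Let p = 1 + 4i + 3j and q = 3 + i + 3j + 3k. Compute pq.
-10 + 22i + 12k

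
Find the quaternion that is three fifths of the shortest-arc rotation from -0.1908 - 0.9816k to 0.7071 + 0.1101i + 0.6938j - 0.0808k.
-0.6676 - 0.087i - 0.5482j - 0.4962k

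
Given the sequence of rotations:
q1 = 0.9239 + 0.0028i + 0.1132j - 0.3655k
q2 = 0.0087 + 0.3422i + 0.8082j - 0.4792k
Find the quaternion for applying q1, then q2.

q2 · q1 = -0.2596 + 0.075i + 0.8714j - 0.4094k
-0.2596 + 0.075i + 0.8714j - 0.4094k


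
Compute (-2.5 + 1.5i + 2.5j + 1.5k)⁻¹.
-0.1471 - 0.0882i - 0.1471j - 0.0882k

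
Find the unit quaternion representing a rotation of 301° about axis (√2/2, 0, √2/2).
-0.8704 + 0.3482i + 0.3482k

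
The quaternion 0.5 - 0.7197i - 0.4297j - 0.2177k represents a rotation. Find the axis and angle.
axis = (-0.831, -0.4962, -0.2514), θ = 2π/3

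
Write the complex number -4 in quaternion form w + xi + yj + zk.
-4 + 0i + 0j + 0k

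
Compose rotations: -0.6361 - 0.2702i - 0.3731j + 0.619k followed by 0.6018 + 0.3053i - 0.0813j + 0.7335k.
-0.7847 - 0.1335i - 0.56j - 0.2299k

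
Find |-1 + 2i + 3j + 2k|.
√18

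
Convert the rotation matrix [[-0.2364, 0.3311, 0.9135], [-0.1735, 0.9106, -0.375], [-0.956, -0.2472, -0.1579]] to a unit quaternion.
0.6157 + 0.0519i + 0.7591j - 0.2049k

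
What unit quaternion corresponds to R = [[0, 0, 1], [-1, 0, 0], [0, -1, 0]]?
-0.5 + 0.5i - 0.5j + 0.5k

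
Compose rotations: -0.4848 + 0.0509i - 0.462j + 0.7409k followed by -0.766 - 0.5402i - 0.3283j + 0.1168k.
0.1606 + 0.0336i + 0.9192j - 0.3579k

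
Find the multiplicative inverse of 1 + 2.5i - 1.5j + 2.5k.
0.0635 - 0.1587i + 0.0952j - 0.1587k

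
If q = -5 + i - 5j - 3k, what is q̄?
-5 - i + 5j + 3k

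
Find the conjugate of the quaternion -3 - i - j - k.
-3 + i + j + k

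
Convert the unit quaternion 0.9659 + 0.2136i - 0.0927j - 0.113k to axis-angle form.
axis = (0.8253, -0.3582, -0.4366), θ = π/6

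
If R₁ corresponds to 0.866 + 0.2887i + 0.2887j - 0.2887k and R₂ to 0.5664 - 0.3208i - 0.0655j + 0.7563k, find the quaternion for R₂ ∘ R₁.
0.8204 - 0.3137i + 0.2325j + 0.4177k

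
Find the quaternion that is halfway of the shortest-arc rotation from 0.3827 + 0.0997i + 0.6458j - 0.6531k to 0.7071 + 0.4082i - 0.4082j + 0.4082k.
-0.2078 - 0.1976i + 0.6751j - 0.6797k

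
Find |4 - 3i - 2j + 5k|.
√54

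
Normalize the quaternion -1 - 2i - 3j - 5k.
-0.1601 - 0.3203i - 0.4804j - 0.8006k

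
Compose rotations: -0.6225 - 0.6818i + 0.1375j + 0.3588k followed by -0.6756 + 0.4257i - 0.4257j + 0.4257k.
0.6166 - 0.0156i - 0.2709j - 0.7391k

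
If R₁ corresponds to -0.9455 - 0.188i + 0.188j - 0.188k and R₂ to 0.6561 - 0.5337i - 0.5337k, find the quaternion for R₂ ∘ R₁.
-0.821 + 0.4816i + 0.1233j + 0.2809k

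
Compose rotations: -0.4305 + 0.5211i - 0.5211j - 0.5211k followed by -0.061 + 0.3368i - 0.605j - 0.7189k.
-0.8391 - 0.2361i + 0.0931j + 0.481k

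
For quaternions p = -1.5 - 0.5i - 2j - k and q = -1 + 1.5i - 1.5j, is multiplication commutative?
No: pq = -0.75 - 3.25i + 2.75j + 4.75k ≠ -0.75 - 0.25i + 5.75j - 2.75k = qp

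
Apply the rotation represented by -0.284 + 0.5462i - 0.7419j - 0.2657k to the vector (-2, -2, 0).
(2.407, 0.795, 1.255)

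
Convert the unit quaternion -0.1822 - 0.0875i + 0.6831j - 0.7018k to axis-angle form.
axis = (-0.089, 0.6947, -0.7137), θ = 201°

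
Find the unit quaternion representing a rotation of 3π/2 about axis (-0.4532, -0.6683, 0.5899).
-0.7071 - 0.3205i - 0.4726j + 0.4171k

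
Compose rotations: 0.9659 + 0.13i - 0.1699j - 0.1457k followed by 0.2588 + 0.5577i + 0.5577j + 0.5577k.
0.3535 + 0.5858i + 0.6485j + 0.3337k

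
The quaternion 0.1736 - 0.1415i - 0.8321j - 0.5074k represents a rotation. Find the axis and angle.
axis = (-0.1437, -0.8449, -0.5152), θ = 160°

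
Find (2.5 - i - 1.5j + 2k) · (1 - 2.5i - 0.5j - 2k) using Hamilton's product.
3.25 - 3.25i - 9.75j - 6.25k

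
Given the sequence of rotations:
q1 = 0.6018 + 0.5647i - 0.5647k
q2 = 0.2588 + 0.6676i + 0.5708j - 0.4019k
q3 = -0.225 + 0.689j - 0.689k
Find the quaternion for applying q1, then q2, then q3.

q2 · q1 = -0.4482 + 0.2256i + 0.4935j - 0.7103k
q3 · q2 · q1 = -0.7286 - 0.2001i - 0.5753j + 0.3132k
-0.7286 - 0.2001i - 0.5753j + 0.3132k


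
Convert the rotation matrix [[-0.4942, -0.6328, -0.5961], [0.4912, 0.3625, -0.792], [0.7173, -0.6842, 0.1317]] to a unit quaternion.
0.5 + 0.0539i - 0.6567j + 0.562k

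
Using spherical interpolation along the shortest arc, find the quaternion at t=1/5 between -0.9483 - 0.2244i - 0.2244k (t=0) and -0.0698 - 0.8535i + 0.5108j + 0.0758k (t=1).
-0.8722 - 0.4327i + 0.1381j - 0.1814k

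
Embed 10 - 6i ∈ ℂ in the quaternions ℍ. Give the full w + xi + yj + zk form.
10 - 6i + 0j + 0k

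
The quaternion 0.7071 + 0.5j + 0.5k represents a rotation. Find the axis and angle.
axis = (0, √2/2, √2/2), θ = π/2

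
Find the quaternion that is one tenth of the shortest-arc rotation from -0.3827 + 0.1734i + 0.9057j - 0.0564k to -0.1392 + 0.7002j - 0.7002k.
-0.3663 + 0.159i + 0.9077j - 0.1288k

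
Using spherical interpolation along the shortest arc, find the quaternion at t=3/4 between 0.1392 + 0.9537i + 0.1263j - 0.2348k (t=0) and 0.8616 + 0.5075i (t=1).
0.7295 + 0.6797i + 0.0362j - 0.0673k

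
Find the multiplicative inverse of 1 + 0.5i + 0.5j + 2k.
0.1818 - 0.0909i - 0.0909j - 0.3636k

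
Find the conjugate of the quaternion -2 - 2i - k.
-2 + 2i + k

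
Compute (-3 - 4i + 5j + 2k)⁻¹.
-0.0556 + 0.0741i - 0.0926j - 0.037k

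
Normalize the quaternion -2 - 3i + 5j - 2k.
-0.3086 - 0.4629i + 0.7715j - 0.3086k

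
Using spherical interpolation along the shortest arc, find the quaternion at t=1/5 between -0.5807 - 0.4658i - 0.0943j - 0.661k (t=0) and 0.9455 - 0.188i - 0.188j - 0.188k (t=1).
-0.7605 - 0.3638i - 0.0346j - 0.5367k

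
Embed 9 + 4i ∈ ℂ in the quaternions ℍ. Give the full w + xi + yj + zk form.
9 + 4i + 0j + 0k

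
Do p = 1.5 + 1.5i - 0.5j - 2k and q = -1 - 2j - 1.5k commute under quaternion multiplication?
No: pq = -5.5 - 4.75i - 0.25j - 3.25k ≠ -5.5 + 1.75i - 4.75j + 2.75k = qp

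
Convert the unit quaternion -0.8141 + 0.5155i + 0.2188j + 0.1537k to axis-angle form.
axis = (0.8877, 0.3768, 0.2647), θ = 289°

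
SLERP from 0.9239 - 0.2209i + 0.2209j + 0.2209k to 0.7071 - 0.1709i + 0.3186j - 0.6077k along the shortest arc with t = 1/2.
0.9041 - 0.2172i + 0.2991j - 0.2144k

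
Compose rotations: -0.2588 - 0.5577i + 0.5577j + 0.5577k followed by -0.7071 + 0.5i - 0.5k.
0.7407 + 0.5438i - 0.3943j + 0.0139k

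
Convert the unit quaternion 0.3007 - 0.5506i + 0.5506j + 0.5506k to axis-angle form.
axis = (-√3/3, √3/3, √3/3), θ = 145°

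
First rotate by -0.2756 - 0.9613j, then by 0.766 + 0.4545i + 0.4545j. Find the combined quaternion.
0.2258 - 0.1253i - 0.8616j - 0.4369k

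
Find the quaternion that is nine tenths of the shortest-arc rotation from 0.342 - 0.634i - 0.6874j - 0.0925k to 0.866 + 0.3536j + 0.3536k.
0.9057 - 0.0979i + 0.2421j + 0.334k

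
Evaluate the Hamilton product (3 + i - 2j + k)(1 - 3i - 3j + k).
-1 - 7i - 15j - 5k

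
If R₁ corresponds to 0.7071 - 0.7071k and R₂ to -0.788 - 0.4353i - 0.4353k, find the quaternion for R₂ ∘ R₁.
-0.865 - 0.3078i - 0.3078j + 0.2494k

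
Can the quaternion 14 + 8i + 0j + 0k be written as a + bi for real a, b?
Yes. The quaternion 14 + 8i has j- and k-coefficients y = z = 0, so it lies in the complex subalgebra spanned by 1 and i.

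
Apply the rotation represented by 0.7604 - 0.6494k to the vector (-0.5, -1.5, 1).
(-1.56, 0.259, 1)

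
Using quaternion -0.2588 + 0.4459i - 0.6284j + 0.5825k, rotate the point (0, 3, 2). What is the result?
(0.913, -1.231, -3.264)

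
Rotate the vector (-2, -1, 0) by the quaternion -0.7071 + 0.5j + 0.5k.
(-0.707, 0.914, -1.914)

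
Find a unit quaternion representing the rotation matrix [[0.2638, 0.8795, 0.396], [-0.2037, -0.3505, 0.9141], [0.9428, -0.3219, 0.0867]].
-0.5 + 0.618i + 0.2734j + 0.5416k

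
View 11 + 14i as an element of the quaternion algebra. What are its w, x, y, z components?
11 + 14i + 0j + 0k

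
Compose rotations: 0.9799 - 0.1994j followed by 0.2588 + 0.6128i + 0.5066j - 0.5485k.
0.3546 + 0.4911i + 0.4448j - 0.6597k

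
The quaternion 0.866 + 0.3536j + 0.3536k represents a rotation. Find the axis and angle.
axis = (0, √2/2, √2/2), θ = π/3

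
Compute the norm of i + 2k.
√5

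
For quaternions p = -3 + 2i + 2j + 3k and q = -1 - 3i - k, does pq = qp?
No: pq = 12 + 5i - 9j + 6k ≠ 12 + 9i + 5j - 6k = qp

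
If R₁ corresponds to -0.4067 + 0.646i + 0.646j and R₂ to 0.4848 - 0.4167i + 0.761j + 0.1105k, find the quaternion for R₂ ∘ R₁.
-0.4196 + 0.4113i + 0.0751j - 0.8057k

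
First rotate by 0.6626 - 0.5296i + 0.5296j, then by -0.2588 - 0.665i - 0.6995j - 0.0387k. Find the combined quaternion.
-0.1532 - 0.2831i - 0.5801j - 0.7483k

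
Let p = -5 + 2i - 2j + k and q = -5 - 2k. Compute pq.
27 - 6i + 14j + 5k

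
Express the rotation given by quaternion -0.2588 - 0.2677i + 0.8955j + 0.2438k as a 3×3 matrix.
[[-0.7227, -0.3533, -0.594], [-0.6056, 0.7378, 0.2981], [0.333, 0.5752, -0.7472]]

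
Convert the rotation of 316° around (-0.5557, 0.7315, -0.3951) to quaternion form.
-0.9272 - 0.2082i + 0.274j - 0.148k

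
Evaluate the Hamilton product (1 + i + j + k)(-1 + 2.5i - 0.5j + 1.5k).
-4.5 + 3.5i - 0.5j - 2.5k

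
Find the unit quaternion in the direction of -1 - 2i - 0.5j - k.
-0.4 - 0.8i - 0.2j - 0.4k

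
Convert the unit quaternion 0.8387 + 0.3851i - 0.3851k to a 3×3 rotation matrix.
[[0.7034, 0.646, -0.2966], [-0.646, 0.4068, -0.646], [-0.2966, 0.646, 0.7034]]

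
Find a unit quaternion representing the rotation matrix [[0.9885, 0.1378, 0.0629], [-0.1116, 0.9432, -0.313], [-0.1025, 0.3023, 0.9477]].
0.9848 + 0.1562i + 0.042j - 0.0633k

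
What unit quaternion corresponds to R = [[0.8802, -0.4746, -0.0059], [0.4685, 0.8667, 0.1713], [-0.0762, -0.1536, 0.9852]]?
0.9659 - 0.0841i + 0.0182j + 0.2441k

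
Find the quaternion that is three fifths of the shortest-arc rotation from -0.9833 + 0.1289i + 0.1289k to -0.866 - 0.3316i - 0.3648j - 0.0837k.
-0.9612 - 0.1535i - 0.2291j + 0.0022k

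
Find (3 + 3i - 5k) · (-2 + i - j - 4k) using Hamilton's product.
-29 - 8i + 4j - 5k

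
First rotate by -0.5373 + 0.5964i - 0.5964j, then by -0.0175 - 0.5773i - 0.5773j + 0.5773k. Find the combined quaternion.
0.0094 + 0.644i + 0.6649j + 0.3784k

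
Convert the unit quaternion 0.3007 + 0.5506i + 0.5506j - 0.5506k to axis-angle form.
axis = (√3/3, √3/3, -√3/3), θ = 145°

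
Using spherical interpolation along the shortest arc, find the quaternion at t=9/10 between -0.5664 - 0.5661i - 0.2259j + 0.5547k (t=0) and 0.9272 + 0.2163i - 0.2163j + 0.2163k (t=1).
-0.9368 - 0.2714i + 0.1749j - 0.1349k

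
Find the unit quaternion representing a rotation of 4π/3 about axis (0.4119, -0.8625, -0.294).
-0.5 + 0.3567i - 0.7469j - 0.2546k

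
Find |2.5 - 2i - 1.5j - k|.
3.674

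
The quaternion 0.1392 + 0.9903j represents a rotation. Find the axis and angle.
axis = (0, 1, 0), θ = 164°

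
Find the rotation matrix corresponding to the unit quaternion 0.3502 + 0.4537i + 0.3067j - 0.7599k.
[[-0.343, 0.8105, -0.4747], [-0.2539, -0.5666, -0.7839], [-0.9043, -0.1484, 0.4002]]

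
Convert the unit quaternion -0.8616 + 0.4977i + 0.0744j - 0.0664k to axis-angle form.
axis = (0.9805, 0.1466, -0.1308), θ = 299°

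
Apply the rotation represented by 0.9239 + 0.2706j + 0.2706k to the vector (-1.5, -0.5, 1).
(-0.311, -1.03, 1.53)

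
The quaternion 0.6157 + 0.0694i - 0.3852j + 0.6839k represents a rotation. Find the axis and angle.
axis = (0.0881, -0.4888, 0.8679), θ = 104°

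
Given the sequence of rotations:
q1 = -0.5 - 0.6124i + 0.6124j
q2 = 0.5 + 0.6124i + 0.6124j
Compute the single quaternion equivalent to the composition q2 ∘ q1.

q2 · q1 = -0.25 - 0.6124i + 0.7501k
-0.25 - 0.6124i + 0.7501k


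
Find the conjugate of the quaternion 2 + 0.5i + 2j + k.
2 - 0.5i - 2j - k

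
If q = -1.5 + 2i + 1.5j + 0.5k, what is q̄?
-1.5 - 2i - 1.5j - 0.5k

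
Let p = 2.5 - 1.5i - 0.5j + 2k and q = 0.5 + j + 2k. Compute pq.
-2.25 - 3.75i + 5.25j + 4.5k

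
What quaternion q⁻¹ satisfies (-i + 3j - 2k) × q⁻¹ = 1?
0.0714i - 0.2143j + 0.1429k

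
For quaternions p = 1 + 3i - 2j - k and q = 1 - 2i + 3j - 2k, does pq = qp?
No: pq = 11 + 8i + 9j + 2k ≠ 11 - 6i - 7j - 8k = qp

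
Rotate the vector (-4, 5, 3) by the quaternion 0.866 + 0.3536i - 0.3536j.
(-6.087, 2.913, 2.112)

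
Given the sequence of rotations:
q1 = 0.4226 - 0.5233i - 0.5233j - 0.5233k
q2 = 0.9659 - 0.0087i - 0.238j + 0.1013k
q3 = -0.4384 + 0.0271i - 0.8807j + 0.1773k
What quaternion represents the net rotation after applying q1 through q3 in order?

q2 · q1 = 0.3321 - 0.3316i - 0.6636j - 0.5826k
q3 · q2 · q1 = -0.6177 + 0.7851i - 0.0446j + 0.0043k
-0.6177 + 0.7851i - 0.0446j + 0.0043k


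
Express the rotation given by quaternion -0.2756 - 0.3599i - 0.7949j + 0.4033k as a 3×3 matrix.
[[-0.589, 0.7945, 0.1479], [0.3499, 0.4156, -0.8395], [-0.7284, -0.4428, -0.5228]]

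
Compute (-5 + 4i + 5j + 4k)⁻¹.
-0.061 - 0.0488i - 0.061j - 0.0488k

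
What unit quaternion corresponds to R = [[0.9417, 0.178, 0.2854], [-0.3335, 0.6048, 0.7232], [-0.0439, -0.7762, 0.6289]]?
0.891 - 0.4207i + 0.0924j - 0.1435k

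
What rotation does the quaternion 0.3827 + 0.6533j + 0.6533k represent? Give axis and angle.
axis = (0, √2/2, √2/2), θ = 3π/4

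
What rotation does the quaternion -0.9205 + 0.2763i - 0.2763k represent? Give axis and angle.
axis = (√2/2, 0, -√2/2), θ = 314°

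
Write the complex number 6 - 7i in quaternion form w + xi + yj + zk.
6 - 7i + 0j + 0k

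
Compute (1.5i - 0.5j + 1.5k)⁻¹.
-0.3158i + 0.1053j - 0.3158k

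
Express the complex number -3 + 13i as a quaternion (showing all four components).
-3 + 13i + 0j + 0k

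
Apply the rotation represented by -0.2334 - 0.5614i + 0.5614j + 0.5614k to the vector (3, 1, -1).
(-0.258, -3.306, 0.048)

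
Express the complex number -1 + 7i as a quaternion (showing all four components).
-1 + 7i + 0j + 0k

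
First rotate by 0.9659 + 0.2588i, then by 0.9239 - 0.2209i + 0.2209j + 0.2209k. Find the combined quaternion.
0.9496 + 0.0257i + 0.2705j + 0.1562k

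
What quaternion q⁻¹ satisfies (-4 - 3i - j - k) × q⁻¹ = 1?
-0.1481 + 0.1111i + 0.037j + 0.037k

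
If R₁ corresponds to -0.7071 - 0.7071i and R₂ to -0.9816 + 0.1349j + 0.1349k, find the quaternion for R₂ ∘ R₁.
0.6941 + 0.6941i - 0.1908j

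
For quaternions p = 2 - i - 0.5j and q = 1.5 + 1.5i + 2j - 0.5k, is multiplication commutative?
No: pq = 5.5 + 1.75i + 2.75j - 2.25k ≠ 5.5 + 1.25i + 3.75j + 0.25k = qp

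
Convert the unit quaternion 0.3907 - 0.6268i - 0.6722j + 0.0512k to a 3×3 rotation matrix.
[[0.0911, 0.8027, -0.5894], [0.8827, 0.209, 0.4209], [0.4611, -0.5586, -0.6895]]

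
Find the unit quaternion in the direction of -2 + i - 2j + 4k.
-0.4 + 0.2i - 0.4j + 0.8k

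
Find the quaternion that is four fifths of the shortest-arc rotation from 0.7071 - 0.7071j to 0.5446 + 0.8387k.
0.6552 - 0.1785j + 0.7341k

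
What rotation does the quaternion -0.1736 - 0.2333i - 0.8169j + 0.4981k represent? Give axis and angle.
axis = (-0.2369, -0.8295, 0.5058), θ = 200°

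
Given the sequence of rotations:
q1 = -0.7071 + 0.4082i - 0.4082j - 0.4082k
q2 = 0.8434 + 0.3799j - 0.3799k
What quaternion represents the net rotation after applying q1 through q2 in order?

q2 · q1 = -0.5964 + 0.0341i - 0.768j - 0.2307k
-0.5964 + 0.0341i - 0.768j - 0.2307k


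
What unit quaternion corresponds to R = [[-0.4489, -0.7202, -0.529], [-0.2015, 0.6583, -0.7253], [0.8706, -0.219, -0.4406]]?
-0.4384 - 0.2887i + 0.7981j - 0.2958k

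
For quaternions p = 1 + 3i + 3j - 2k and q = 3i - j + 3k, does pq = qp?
No: pq = 10i - 16j - 9k ≠ -4i + 14j + 15k = qp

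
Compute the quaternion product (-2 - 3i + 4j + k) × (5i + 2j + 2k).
5 - 4i + 7j - 30k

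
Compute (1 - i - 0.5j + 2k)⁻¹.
0.16 + 0.16i + 0.08j - 0.32k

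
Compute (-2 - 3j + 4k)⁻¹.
-0.069 + 0.1034j - 0.1379k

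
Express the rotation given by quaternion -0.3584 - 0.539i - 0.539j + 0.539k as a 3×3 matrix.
[[-0.1621, 0.9674, -0.1947], [0.1947, -0.1621, -0.9674], [-0.9674, -0.1947, -0.1621]]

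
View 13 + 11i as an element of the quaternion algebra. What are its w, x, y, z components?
13 + 11i + 0j + 0k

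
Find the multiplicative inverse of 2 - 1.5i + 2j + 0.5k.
0.1905 + 0.1429i - 0.1905j - 0.0476k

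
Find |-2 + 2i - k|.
3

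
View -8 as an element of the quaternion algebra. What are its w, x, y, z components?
-8 + 0i + 0j + 0k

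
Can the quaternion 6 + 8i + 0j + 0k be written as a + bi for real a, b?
Yes. The quaternion 6 + 8i has j- and k-coefficients y = z = 0, so it lies in the complex subalgebra spanned by 1 and i.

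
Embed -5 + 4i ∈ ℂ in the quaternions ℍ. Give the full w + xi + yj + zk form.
-5 + 4i + 0j + 0k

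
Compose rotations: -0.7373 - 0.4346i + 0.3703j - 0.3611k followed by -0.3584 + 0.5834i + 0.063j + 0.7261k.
0.7567 - 0.566i - 0.2841j - 0.1625k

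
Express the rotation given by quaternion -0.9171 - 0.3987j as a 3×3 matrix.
[[0.6821, 0, 0.7313], [0, 1, 0], [-0.7313, 0, 0.6821]]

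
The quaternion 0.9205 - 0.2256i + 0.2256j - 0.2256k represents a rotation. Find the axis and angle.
axis = (-√3/3, √3/3, -√3/3), θ = 46°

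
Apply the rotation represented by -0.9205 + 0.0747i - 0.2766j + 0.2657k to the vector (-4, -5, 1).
(-4.513, -2.126, 4.136)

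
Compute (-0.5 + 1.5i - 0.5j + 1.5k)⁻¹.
-0.1 - 0.3i + 0.1j - 0.3k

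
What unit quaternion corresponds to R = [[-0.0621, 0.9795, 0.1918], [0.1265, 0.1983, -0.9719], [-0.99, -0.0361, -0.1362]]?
0.5 + 0.4679i + 0.5909j - 0.4265k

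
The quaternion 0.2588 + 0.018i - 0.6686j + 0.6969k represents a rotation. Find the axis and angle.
axis = (0.0186, -0.6922, 0.7215), θ = 5π/6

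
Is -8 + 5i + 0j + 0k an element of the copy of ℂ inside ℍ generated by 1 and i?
Yes. The quaternion -8 + 5i has j- and k-coefficients y = z = 0, so it lies in the complex subalgebra spanned by 1 and i.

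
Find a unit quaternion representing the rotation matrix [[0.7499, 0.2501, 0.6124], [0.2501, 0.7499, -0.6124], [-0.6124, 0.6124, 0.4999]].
0.866 + 0.3536i + 0.3536j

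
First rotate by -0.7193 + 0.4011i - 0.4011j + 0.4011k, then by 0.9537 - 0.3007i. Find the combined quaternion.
-0.5654 + 0.5988i - 0.2619j + 0.5031k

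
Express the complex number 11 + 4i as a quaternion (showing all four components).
11 + 4i + 0j + 0k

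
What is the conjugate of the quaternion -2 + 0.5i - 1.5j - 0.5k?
-2 - 0.5i + 1.5j + 0.5k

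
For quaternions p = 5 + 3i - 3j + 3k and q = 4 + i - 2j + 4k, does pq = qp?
No: pq = -1 + 11i - 31j + 29k ≠ -1 + 23i - 13j + 35k = qp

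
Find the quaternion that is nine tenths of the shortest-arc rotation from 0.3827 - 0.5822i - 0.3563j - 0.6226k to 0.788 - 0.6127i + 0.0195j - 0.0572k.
0.7677 - 0.6287i - 0.0219j - 0.1222k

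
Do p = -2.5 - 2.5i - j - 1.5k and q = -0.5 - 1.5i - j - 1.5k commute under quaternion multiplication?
No: pq = -5.75 + 5i + 1.5j + 5.5k ≠ -5.75 + 5i + 4.5j + 3.5k = qp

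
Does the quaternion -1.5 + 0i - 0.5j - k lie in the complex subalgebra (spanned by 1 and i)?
No. The quaternion -1.5 - 0.5j - k has j-coefficient y = -0.5 and k-coefficient z = -1, not both zero, so it does not lie in the complex subalgebra spanned by 1 and i.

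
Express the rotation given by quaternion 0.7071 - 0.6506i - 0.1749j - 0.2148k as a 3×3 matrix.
[[0.8465, 0.5314, 0.0322], [-0.0762, 0.0612, 0.9952], [0.5268, -0.8449, 0.0923]]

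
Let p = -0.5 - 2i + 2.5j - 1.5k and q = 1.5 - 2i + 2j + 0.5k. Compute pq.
-9 + 2.25i + 6.75j - 1.5k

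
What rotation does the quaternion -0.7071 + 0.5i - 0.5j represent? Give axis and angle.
axis = (√2/2, -√2/2, 0), θ = 3π/2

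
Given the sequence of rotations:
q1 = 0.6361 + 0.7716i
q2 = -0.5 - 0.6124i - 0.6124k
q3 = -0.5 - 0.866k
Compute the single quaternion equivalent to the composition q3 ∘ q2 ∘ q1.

q2 · q1 = 0.1545 - 0.7753i - 0.4725j - 0.3895k
q3 · q2 · q1 = -0.4146 - 0.0215i + 0.9077j + 0.061k
-0.4146 - 0.0215i + 0.9077j + 0.061k


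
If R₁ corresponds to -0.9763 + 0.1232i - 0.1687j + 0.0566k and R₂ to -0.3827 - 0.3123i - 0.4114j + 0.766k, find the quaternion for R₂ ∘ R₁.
0.2993 + 0.3637i + 0.5783j - 0.6661k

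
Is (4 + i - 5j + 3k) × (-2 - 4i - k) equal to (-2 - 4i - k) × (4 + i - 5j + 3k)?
No: pq = -1 - 13i - j - 30k ≠ -1 - 23i + 21j + 10k = qp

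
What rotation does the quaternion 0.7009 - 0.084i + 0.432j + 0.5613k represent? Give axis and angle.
axis = (-0.1178, 0.6057, 0.787), θ = 91°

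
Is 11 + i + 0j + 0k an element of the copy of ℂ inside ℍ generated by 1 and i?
Yes. The quaternion 11 + i has j- and k-coefficients y = z = 0, so it lies in the complex subalgebra spanned by 1 and i.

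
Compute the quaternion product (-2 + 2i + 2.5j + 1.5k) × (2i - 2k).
-1 - 9i + 7j - k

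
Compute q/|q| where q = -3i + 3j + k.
-0.6882i + 0.6882j + 0.2294k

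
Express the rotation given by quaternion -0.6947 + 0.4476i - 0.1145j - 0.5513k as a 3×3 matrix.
[[0.3659, -0.8685, -0.3344], [0.6635, -0.0086, 0.7481], [-0.6526, -0.4956, 0.5731]]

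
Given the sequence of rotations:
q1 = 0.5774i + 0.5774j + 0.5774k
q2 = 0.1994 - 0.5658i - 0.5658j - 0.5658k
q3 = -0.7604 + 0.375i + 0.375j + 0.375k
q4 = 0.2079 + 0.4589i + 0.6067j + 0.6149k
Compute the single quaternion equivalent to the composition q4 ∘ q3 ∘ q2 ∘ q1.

q2 · q1 = 0.9801 + 0.1151i + 0.1151j + 0.1151k
q3 · q2 · q1 = -0.8748 + 0.28i + 0.28j + 0.28k
q4 · q3 · q2 · q1 = -0.6524 - 0.3455i - 0.4288j - 0.5211k
-0.6524 - 0.3455i - 0.4288j - 0.5211k


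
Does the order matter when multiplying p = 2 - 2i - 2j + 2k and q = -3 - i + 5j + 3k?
Yes: pq = -4 - 12i + 20j - 12k ≠ -4 + 20i + 12j + 12k = qp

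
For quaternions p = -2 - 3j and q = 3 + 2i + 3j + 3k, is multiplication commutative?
No: pq = 3 - 13i - 15j ≠ 3 + 5i - 15j - 12k = qp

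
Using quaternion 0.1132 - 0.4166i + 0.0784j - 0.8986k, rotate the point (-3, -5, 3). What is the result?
(3.491, 5.477, 0.905)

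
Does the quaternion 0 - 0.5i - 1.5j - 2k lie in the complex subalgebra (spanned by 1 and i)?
No. The quaternion -0.5i - 1.5j - 2k has j-coefficient y = -1.5 and k-coefficient z = -2, not both zero, so it does not lie in the complex subalgebra spanned by 1 and i.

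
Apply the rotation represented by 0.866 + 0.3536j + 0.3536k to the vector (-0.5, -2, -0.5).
(0.669, -1.931, -0.569)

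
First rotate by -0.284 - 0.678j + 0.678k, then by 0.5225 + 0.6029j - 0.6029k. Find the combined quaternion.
0.6691 - 0.5255j + 0.5255k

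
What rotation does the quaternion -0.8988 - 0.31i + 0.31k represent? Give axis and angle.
axis = (-√2/2, 0, √2/2), θ = 308°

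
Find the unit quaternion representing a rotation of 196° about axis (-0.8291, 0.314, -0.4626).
-0.1392 - 0.821i + 0.3109j - 0.4581k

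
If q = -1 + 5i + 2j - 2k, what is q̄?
-1 - 5i - 2j + 2k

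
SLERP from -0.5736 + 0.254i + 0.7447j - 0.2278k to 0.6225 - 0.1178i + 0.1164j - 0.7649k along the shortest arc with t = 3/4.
-0.7587 + 0.1954i + 0.1616j + 0.6001k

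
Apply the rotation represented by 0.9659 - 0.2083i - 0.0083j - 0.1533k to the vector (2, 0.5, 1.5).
(2.127, 0.455, 1.329)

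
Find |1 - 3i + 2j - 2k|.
√18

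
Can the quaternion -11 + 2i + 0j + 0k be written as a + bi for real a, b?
Yes. The quaternion -11 + 2i has j- and k-coefficients y = z = 0, so it lies in the complex subalgebra spanned by 1 and i.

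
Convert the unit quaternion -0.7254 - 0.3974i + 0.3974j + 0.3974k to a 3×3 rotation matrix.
[[0.3683, 0.2607, -0.8924], [-0.8924, 0.3683, -0.2607], [0.2607, 0.8924, 0.3683]]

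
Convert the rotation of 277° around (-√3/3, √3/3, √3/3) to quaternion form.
-0.749 - 0.3826i + 0.3826j + 0.3826k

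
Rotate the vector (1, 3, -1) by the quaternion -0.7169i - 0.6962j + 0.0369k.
(3.075, 0.958, 0.79)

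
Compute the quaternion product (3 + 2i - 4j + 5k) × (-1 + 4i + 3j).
1 - 5i + 33j + 17k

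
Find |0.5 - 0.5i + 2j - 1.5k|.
2.598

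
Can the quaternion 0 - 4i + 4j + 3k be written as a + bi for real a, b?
No. The quaternion -4i + 4j + 3k has j-coefficient y = 4 and k-coefficient z = 3, not both zero, so it does not lie in the complex subalgebra spanned by 1 and i.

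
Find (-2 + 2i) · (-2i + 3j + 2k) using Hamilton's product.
4 + 4i - 10j + 2k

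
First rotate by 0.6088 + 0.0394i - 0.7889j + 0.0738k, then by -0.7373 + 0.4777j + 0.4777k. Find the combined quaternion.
-0.1073 + 0.3831i + 0.8913j + 0.2176k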